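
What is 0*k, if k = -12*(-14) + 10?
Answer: 0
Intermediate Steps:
k = 178 (k = 168 + 10 = 178)
0*k = 0*178 = 0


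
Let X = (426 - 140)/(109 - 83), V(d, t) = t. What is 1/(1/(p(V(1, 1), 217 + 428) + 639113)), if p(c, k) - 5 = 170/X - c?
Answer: 7030457/11 ≈ 6.3913e+5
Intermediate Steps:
X = 11 (X = 286/26 = 286*(1/26) = 11)
p(c, k) = 225/11 - c (p(c, k) = 5 + (170/11 - c) = 225/11 - c)
1/(1/(p(V(1, 1), 217 + 428) + 639113)) = 1/(1/((225/11 - 1*1) + 639113)) = 1/(1/((225/11 - 1) + 639113)) = 1/(1/(214/11 + 639113)) = 1/(1/(7030457/11)) = 1/(11/7030457) = 7030457/11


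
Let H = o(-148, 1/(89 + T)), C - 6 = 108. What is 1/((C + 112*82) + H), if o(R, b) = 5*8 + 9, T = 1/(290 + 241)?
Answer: 1/9347 ≈ 0.00010699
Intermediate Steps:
C = 114 (C = 6 + 108 = 114)
T = 1/531 ≈ 0.0018832
o(R, b) = 49 (o(R, b) = 40 + 9 = 49)
H = 49
1/((C + 112*82) + H) = 1/((114 + 112*82) + 49) = 1/((114 + 9184) + 49) = 1/(9298 + 49) = 1/9347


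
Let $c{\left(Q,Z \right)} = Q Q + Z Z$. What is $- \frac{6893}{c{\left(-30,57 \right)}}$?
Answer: $- \frac{6893}{4149} \approx -1.6614$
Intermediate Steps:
$c{\left(Q,Z \right)} = Q^{2} + Z^{2}$
$- \frac{6893}{c{\left(-30,57 \right)}} = - \frac{6893}{\left(-30\right)^{2} + 57^{2}} = - \frac{6893}{900 + 3249} = - \frac{6893}{4149}$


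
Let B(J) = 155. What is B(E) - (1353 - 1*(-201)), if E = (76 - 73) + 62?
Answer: -1399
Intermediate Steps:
E = 65 (E = 3 + 62 = 65)
B(E) - (1353 - 1*(-201)) = 155 - (1353 - 1*(-201)) = 155 - (1353 + 201) = 155 - 1*1554 = 155 - 1554 = -1399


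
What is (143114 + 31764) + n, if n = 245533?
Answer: 420411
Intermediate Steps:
(143114 + 31764) + n = (143114 + 31764) + 245533 = 174878 + 245533 = 420411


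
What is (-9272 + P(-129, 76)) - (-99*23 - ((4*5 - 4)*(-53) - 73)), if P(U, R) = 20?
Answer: -7896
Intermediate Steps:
(-9272 + P(-129, 76)) - (-99*23 - ((4*5 - 4)*(-53) - 73)) = (-9272 + 20) - (-99*23 - ((4*5 - 4)*(-53) - 73)) = -9252 - (-2277 - ((20 - 4)*(-53) - 73)) = -9252 - (-2277 - (16*(-53) - 73)) = -9252 - (-2277 - (-848 - 73)) = -9252 - (-2277 - 1*(-921)) = -9252 - (-2277 + 921) = -9252 - 1*(-1356) = -9252 + 1356 = -7896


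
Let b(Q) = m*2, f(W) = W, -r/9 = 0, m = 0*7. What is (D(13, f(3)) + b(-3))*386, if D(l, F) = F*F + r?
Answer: 3474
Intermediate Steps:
m = 0
r = 0 (r = -9*0 = 0)
D(l, F) = F**2 (D(l, F) = F*F + 0 = F**2 + 0 = F**2)
b(Q) = 0 (b(Q) = 0*2 = 0)
(D(13, f(3)) + b(-3))*386 = (3**2 + 0)*386 = (9 + 0)*386 = 9*386 = 3474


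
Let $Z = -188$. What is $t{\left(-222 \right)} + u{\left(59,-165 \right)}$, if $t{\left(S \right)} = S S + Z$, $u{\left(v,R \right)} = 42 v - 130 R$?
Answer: $73024$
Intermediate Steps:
$u{\left(v,R \right)} = - 130 R + 42 v$
$t{\left(S \right)} = -188 + S^{2}$ ($t{\left(S \right)} = S S - 188 = S^{2} - 188 = -188 + S^{2}$)
$t{\left(-222 \right)} + u{\left(59,-165 \right)} = \left(-188 + \left(-222\right)^{2}\right) + \left(\left(-130\right) \left(-165\right) + 42 \cdot 59\right) = \left(-188 + 49284\right) + \left(21450 + 2478\right) = 49096 + 23928 = 73024$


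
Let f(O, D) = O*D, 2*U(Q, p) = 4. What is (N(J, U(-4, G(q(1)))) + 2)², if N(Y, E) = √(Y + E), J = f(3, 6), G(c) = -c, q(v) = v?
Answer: 24 + 8*√5 ≈ 41.889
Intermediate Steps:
U(Q, p) = 2 (U(Q, p) = (½)*4 = 2)
f(O, D) = D*O
J = 18 (J = 6*3 = 18)
N(Y, E) = √(E + Y)
(N(J, U(-4, G(q(1)))) + 2)² = (√(2 + 18) + 2)² = (√20 + 2)² = (2*√5 + 2)² = (2 + 2*√5)²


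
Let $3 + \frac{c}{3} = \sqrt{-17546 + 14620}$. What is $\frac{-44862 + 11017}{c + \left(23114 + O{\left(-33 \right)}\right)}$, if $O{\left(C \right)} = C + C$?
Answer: $- \frac{155950991}{106164371} + \frac{20307 i \sqrt{2926}}{106164371} \approx -1.469 + 0.010347 i$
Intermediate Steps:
$O{\left(C \right)} = 2 C$
$c = -9 + 3 i \sqrt{2926}$ ($c = -9 + 3 \sqrt{-17546 + 14620} = -9 + 3 \sqrt{-2926} = -9 + 3 i \sqrt{2926} \approx -9.0 + 162.28 i$)
$\frac{-44862 + 11017}{c + \left(23114 + O{\left(-33 \right)}\right)} = \frac{-44862 + 11017}{\left(-9 + 3 i \sqrt{2926}\right) + \left(23114 + 2 \left(-33\right)\right)} = - \frac{33845}{\left(-9 + 3 i \sqrt{2926}\right) + \left(23114 - 66\right)} = - \frac{33845}{\left(-9 + 3 i \sqrt{2926}\right) + 23048} = - \frac{33845}{23039 + 3 i \sqrt{2926}}$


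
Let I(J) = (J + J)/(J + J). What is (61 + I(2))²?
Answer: 3844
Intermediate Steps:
I(J) = 1 (I(J) = (2*J)/((2*J)) = (2*J)*(1/(2*J)) = 1)
(61 + I(2))² = (61 + 1)² = 62² = 3844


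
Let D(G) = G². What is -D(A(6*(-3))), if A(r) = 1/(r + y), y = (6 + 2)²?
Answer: -1/2116 ≈ -0.00047259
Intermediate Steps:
y = 64 (y = 8² = 64)
A(r) = 1/(64 + r) (A(r) = 1/(r + 64) = 1/(64 + r))
-D(A(6*(-3))) = -(1/(64 + 6*(-3)))² = -(1/(64 - 18))² = -(1/46)² = -1*1/2116 = -1/2116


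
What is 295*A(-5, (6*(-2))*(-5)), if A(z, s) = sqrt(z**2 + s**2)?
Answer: 1475*sqrt(145) ≈ 17761.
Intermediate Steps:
A(z, s) = sqrt(s**2 + z**2)
295*A(-5, (6*(-2))*(-5)) = 295*sqrt(((6*(-2))*(-5))**2 + (-5)**2) = 295*sqrt((-12*(-5))**2 + 25) = 295*sqrt(60**2 + 25) = 295*sqrt(3600 + 25) = 295*sqrt(3625) = 295*(5*sqrt(145)) = 1475*sqrt(145)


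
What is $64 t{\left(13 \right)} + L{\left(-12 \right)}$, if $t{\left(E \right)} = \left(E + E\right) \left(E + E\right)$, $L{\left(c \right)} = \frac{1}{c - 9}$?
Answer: $\frac{908543}{21} \approx 43264.0$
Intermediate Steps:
$L{\left(c \right)} = \frac{1}{-9 + c}$
$t{\left(E \right)} = 4 E^{2}$ ($t{\left(E \right)} = 2 E 2 E = 4 E^{2}$)
$64 t{\left(13 \right)} + L{\left(-12 \right)} = 64 \cdot 4 \cdot 13^{2} + \frac{1}{-9 - 12} = 64 \cdot 4 \cdot 169 + \frac{1}{-21} = 64 \cdot 676 - \frac{1}{21} = 43264 - \frac{1}{21} = \frac{908543}{21}$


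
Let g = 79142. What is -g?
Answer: -79142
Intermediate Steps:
-g = -1*79142 = -79142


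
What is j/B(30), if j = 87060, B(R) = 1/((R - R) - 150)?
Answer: -13059000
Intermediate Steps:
B(R) = -1/150 (B(R) = 1/(0 - 150) = 1/(-150) = -1/150)
j/B(30) = 87060/(-1/150) = 87060*(-150) = -13059000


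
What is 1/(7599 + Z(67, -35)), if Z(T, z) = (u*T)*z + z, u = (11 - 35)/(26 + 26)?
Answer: 13/112402 ≈ 0.00011566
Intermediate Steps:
u = -6/13 (u = -24/52 = -24*1/52 = -6/13 ≈ -0.46154)
Z(T, z) = z - 6*T*z/13 (Z(T, z) = (-6*T/13)*z + z = -6*T*z/13 + z = z - 6*T*z/13)
1/(7599 + Z(67, -35)) = 1/(7599 + (1/13)*(-35)*(13 - 6*67)) = 1/(7599 + (1/13)*(-35)*(13 - 402)) = 1/(7599 + (1/13)*(-35)*(-389)) = 1/(7599 + 13615/13) = 1/(112402/13) = 13/112402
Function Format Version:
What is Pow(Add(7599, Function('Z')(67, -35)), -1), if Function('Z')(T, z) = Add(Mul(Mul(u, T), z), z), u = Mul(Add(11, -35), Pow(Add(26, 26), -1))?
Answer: Rational(13, 112402) ≈ 0.00011566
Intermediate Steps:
u = Rational(-6, 13) (u = Mul(-24, Pow(52, -1)) = Mul(-24, Rational(1, 52)) = Rational(-6, 13) ≈ -0.46154)
Function('Z')(T, z) = Add(z, Mul(Rational(-6, 13), T, z)) (Function('Z')(T, z) = Add(Mul(Mul(Rational(-6, 13), T), z), z) = Add(Mul(Rational(-6, 13), T, z), z) = Add(z, Mul(Rational(-6, 13), T, z)))
Pow(Add(7599, Function('Z')(67, -35)), -1) = Pow(Add(7599, Mul(Rational(1, 13), -35, Add(13, Mul(-6, 67)))), -1) = Pow(Add(7599, Mul(Rational(1, 13), -35, Add(13, -402))), -1) = Pow(Add(7599, Mul(Rational(1, 13), -35, -389)), -1) = Pow(Add(7599, Rational(13615, 13)), -1) = Pow(Rational(112402, 13), -1) = Rational(13, 112402)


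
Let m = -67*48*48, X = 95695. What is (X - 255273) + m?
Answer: -313946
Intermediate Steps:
m = -154368 (m = -3216*48 = -154368)
(X - 255273) + m = (95695 - 255273) - 154368 = -159578 - 154368 = -313946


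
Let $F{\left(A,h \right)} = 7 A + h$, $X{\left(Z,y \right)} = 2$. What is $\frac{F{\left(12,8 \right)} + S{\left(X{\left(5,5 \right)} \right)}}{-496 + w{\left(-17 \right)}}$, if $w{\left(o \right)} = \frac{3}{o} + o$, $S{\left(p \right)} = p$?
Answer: $- \frac{799}{4362} \approx -0.18317$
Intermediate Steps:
$w{\left(o \right)} = o + \frac{3}{o}$
$F{\left(A,h \right)} = h + 7 A$
$\frac{F{\left(12,8 \right)} + S{\left(X{\left(5,5 \right)} \right)}}{-496 + w{\left(-17 \right)}} = \frac{\left(8 + 7 \cdot 12\right) + 2}{-496 - \left(17 - \frac{3}{-17}\right)} = \frac{\left(8 + 84\right) + 2}{-496 + \left(-17 + 3 \left(- \frac{1}{17}\right)\right)} = \frac{92 + 2}{-496 - \frac{292}{17}} = \frac{94}{-496 - \frac{292}{17}} = \frac{94}{- \frac{8724}{17}} = 94 \left(- \frac{17}{8724}\right) = - \frac{799}{4362}$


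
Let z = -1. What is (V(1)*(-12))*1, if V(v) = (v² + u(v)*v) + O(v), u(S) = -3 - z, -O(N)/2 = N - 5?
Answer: -84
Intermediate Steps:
O(N) = 10 - 2*N (O(N) = -2*(N - 5) = -2*(-5 + N) = 10 - 2*N)
u(S) = -2 (u(S) = -3 - 1*(-1) = -3 + 1 = -2)
V(v) = 10 + v² - 4*v (V(v) = (v² - 2*v) + (10 - 2*v) = 10 + v² - 4*v)
(V(1)*(-12))*1 = ((10 + 1² - 4*1)*(-12))*1 = ((10 + 1 - 4)*(-12))*1 = (7*(-12))*1 = -84*1 = -84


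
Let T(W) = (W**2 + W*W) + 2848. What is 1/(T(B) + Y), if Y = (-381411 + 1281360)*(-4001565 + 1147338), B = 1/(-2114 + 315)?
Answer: -3236401/8313209687528061573 ≈ -3.8931e-13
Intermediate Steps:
B = -1/1799 (B = 1/(-1799) = -1/1799 ≈ -0.00055586)
T(W) = 2848 + 2*W**2 (T(W) = (W**2 + W**2) + 2848 = 2*W**2 + 2848 = 2848 + 2*W**2)
Y = -2568658734423 (Y = 899949*(-2854227) = -2568658734423)
1/(T(B) + Y) = 1/((2848 + 2*(-1/1799)**2) - 2568658734423) = 1/((2848 + 2*(1/3236401)) - 2568658734423) = 1/((2848 + 2/3236401) - 2568658734423) = 1/(9217270050/3236401 - 2568658734423) = 1/(-8313209687528061573/3236401) = -3236401/8313209687528061573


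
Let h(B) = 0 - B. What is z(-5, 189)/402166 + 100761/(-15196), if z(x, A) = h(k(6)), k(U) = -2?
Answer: -20261308967/3055657268 ≈ -6.6308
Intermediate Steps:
h(B) = -B
z(x, A) = 2 (z(x, A) = -1*(-2) = 2)
z(-5, 189)/402166 + 100761/(-15196) = 2/402166 + 100761/(-15196) = 2*(1/402166) + 100761*(-1/15196) = 1/201083 - 100761/15196 = -20261308967/3055657268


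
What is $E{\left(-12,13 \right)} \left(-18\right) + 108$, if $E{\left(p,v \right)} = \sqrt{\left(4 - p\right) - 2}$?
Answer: $108 - 18 \sqrt{14} \approx 40.65$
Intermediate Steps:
$E{\left(p,v \right)} = \sqrt{2 - p}$
$E{\left(-12,13 \right)} \left(-18\right) + 108 = \sqrt{2 - -12} \left(-18\right) + 108 = \sqrt{2 + 12} \left(-18\right) + 108 = \sqrt{14} \left(-18\right) + 108 = - 18 \sqrt{14} + 108 = 108 - 18 \sqrt{14}$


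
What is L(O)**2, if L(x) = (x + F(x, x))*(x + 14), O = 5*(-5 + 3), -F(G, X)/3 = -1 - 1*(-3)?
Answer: 4096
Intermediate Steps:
F(G, X) = -6 (F(G, X) = -3*(-1 - 1*(-3)) = -3*(-1 + 3) = -3*2 = -6)
O = -10 (O = 5*(-2) = -10)
L(x) = (-6 + x)*(14 + x) (L(x) = (x - 6)*(x + 14) = (-6 + x)*(14 + x))
L(O)**2 = (-84 + (-10)**2 + 8*(-10))**2 = (-84 + 100 - 80)**2 = (-64)**2 = 4096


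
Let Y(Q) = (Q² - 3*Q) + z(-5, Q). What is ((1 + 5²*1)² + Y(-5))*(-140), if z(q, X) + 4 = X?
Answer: -98980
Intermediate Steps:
z(q, X) = -4 + X
Y(Q) = -4 + Q² - 2*Q (Y(Q) = (Q² - 3*Q) + (-4 + Q) = -4 + Q² - 2*Q)
((1 + 5²*1)² + Y(-5))*(-140) = ((1 + 5²*1)² + (-4 + (-5)² - 2*(-5)))*(-140) = ((1 + 25*1)² + (-4 + 25 + 10))*(-140) = ((1 + 25)² + 31)*(-140) = (26² + 31)*(-140) = (676 + 31)*(-140) = 707*(-140) = -98980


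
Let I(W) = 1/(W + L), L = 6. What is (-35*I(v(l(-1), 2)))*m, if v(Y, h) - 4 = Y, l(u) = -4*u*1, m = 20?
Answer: -50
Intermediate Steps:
l(u) = -4*u
v(Y, h) = 4 + Y
I(W) = 1/(6 + W) (I(W) = 1/(W + 6) = 1/(6 + W))
(-35*I(v(l(-1), 2)))*m = -35/(6 + (4 - 4*(-1)))*20 = -35/(6 + (4 + 4))*20 = -35/(6 + 8)*20 = -35/14*20 = -35*1/14*20 = -5/2*20 = -50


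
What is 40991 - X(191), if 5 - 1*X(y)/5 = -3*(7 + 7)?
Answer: 40756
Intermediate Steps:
X(y) = 235 (X(y) = 25 - (-15)*(7 + 7) = 25 - (-15)*14 = 25 - 5*(-42) = 25 + 210 = 235)
40991 - X(191) = 40991 - 1*235 = 40991 - 235 = 40756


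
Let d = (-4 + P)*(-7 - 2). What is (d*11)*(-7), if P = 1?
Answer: -2079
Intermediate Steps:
d = 27 (d = (-4 + 1)*(-7 - 2) = -3*(-9) = 27)
(d*11)*(-7) = (27*11)*(-7) = 297*(-7) = -2079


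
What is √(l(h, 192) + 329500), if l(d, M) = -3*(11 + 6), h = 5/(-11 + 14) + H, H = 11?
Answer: √329449 ≈ 573.98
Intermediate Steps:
h = 38/3 (h = 5/(-11 + 14) + 11 = 5/3 + 11 = 38/3 ≈ 12.667)
l(d, M) = -51 (l(d, M) = -3*17 = -51)
√(l(h, 192) + 329500) = √(-51 + 329500) = √329449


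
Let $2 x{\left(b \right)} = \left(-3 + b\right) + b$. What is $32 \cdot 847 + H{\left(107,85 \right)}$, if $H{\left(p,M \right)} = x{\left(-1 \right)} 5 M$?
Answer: $\frac{52083}{2} \approx 26042.0$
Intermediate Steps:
$x{\left(b \right)} = - \frac{3}{2} + b$ ($x{\left(b \right)} = \frac{\left(-3 + b\right) + b}{2} = \frac{-3 + 2 b}{2} = - \frac{3}{2} + b$)
$H{\left(p,M \right)} = - \frac{25 M}{2}$ ($H{\left(p,M \right)} = \left(- \frac{3}{2} - 1\right) 5 M = \left(- \frac{5}{2}\right) 5 M = - \frac{25 M}{2}$)
$32 \cdot 847 + H{\left(107,85 \right)} = 32 \cdot 847 - \frac{2125}{2} = 27104 - \frac{2125}{2} = \frac{52083}{2}$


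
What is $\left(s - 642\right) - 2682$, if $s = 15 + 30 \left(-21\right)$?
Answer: $-3939$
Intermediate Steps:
$s = -615$ ($s = 15 - 630 = -615$)
$\left(s - 642\right) - 2682 = \left(-615 - 642\right) - 2682 = -1257 - 2682 = -3939$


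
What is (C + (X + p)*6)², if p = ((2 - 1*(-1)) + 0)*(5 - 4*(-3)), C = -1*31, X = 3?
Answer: 85849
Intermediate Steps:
C = -31
p = 51 (p = ((2 + 1) + 0)*(5 + 12) = (3 + 0)*17 = 3*17 = 51)
(C + (X + p)*6)² = (-31 + (3 + 51)*6)² = (-31 + 54*6)² = (-31 + 324)² = 293² = 85849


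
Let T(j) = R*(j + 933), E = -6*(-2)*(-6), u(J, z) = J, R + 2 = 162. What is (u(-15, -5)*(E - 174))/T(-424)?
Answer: 369/8144 ≈ 0.045309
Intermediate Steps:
R = 160 (R = -2 + 162 = 160)
E = -72 (E = 12*(-6) = -72)
T(j) = 149280 + 160*j (T(j) = 160*(j + 933) = 160*(933 + j) = 149280 + 160*j)
(u(-15, -5)*(E - 174))/T(-424) = (-15*(-72 - 174))/(149280 + 160*(-424)) = (-15*(-246))/(149280 - 67840) = 3690/81440 = 3690*(1/81440) = 369/8144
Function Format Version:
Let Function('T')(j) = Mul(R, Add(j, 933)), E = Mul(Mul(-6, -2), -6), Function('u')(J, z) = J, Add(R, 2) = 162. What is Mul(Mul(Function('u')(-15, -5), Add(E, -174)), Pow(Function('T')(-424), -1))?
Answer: Rational(369, 8144) ≈ 0.045309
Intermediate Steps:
R = 160 (R = Add(-2, 162) = 160)
E = -72 (E = Mul(12, -6) = -72)
Function('T')(j) = Add(149280, Mul(160, j)) (Function('T')(j) = Mul(160, Add(j, 933)) = Mul(160, Add(933, j)) = Add(149280, Mul(160, j)))
Mul(Mul(Function('u')(-15, -5), Add(E, -174)), Pow(Function('T')(-424), -1)) = Mul(Mul(-15, Add(-72, -174)), Pow(Add(149280, Mul(160, -424)), -1)) = Mul(Mul(-15, -246), Pow(Add(149280, -67840), -1)) = Mul(3690, Pow(81440, -1)) = Mul(3690, Rational(1, 81440)) = Rational(369, 8144)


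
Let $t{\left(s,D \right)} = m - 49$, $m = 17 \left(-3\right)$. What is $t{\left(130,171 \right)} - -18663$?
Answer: $18563$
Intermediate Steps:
$m = -51$
$t{\left(s,D \right)} = -100$ ($t{\left(s,D \right)} = -51 - 49 = -100$)
$t{\left(130,171 \right)} - -18663 = -100 - -18663 = -100 + 18663 = 18563$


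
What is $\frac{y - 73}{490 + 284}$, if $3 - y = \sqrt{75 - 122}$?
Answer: $- \frac{35}{387} - \frac{i \sqrt{47}}{774} \approx -0.090439 - 0.0088574 i$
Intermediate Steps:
$y = 3 - i \sqrt{47}$ ($y = 3 - \sqrt{75 - 122} = 3 - \sqrt{-47} = 3 - i \sqrt{47} \approx 3.0 - 6.8557 i$)
$\frac{y - 73}{490 + 284} = \frac{\left(3 - i \sqrt{47}\right) - 73}{490 + 284} = \frac{-70 - i \sqrt{47}}{774} = \left(-70 - i \sqrt{47}\right) \frac{1}{774} = - \frac{35}{387} - \frac{i \sqrt{47}}{774}$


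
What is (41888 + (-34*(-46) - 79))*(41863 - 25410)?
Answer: 713615969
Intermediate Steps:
(41888 + (-34*(-46) - 79))*(41863 - 25410) = (41888 + (1564 - 79))*16453 = (41888 + 1485)*16453 = 43373*16453 = 713615969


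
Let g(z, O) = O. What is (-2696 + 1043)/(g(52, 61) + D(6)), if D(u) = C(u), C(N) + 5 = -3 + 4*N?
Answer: -1653/77 ≈ -21.468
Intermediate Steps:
C(N) = -8 + 4*N (C(N) = -5 + (-3 + 4*N) = -8 + 4*N)
D(u) = -8 + 4*u
(-2696 + 1043)/(g(52, 61) + D(6)) = (-2696 + 1043)/(61 + (-8 + 4*6)) = -1653/(61 + (-8 + 24)) = -1653/(61 + 16) = -1653/77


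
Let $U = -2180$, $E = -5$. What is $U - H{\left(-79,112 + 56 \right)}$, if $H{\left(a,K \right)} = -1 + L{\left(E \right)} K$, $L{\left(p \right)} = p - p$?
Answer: $-2179$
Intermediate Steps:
$L{\left(p \right)} = 0$
$H{\left(a,K \right)} = -1$ ($H{\left(a,K \right)} = -1 + 0 K = -1 + 0 = -1$)
$U - H{\left(-79,112 + 56 \right)} = -2180 - -1 = -2180 + 1 = -2179$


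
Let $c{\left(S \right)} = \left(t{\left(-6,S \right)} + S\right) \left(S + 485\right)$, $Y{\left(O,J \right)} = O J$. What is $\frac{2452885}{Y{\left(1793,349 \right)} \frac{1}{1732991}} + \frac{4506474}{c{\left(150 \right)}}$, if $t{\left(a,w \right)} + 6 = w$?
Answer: $\frac{18894995952909404}{2781489865} \approx 6.7931 \cdot 10^{6}$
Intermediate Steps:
$Y{\left(O,J \right)} = J O$
$t{\left(a,w \right)} = -6 + w$
$c{\left(S \right)} = \left(-6 + 2 S\right) \left(485 + S\right)$ ($c{\left(S \right)} = \left(\left(-6 + S\right) + S\right) \left(S + 485\right) = \left(-6 + 2 S\right) \left(485 + S\right)$)
$\frac{2452885}{Y{\left(1793,349 \right)} \frac{1}{1732991}} + \frac{4506474}{c{\left(150 \right)}} = \frac{2452885}{349 \cdot 1793 \cdot \frac{1}{1732991}} + \frac{4506474}{-2910 + 2 \cdot 150^{2} + 964 \cdot 150} = \frac{2452885}{625757 \cdot \frac{1}{1732991}} + \frac{4506474}{-2910 + 2 \cdot 22500 + 144600} = \frac{2452885}{\frac{625757}{1732991}} + \frac{4506474}{-2910 + 45000 + 144600} = 2452885 \cdot \frac{1732991}{625757} + \frac{4506474}{186690} = \frac{4250827629035}{625757} + 4506474 \cdot \frac{1}{186690} = \frac{4250827629035}{625757} + \frac{107297}{4445} = \frac{18894995952909404}{2781489865}$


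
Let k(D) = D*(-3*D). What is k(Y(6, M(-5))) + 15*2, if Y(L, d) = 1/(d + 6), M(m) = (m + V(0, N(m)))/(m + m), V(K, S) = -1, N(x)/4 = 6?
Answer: 10865/363 ≈ 29.931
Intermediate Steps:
N(x) = 24 (N(x) = 4*6 = 24)
M(m) = (-1 + m)/(2*m) (M(m) = (m - 1)/(m + m) = (-1 + m)/((2*m)) = (-1 + m)*(1/(2*m)) = (-1 + m)/(2*m))
Y(L, d) = 1/(6 + d)
k(D) = -3*D²
k(Y(6, M(-5))) + 15*2 = -3/(6 + (½)*(-1 - 5)/(-5))² + 15*2 = -3/(6 + (½)*(-⅕)*(-6))² + 30 = -3/(6 + ⅗)² + 30 = -3*(1/(33/5))² + 30 = -3*(5/33)² + 30 = -3*25/1089 + 30 = -25/363 + 30 = 10865/363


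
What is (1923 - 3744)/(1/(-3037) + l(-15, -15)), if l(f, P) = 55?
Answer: -1843459/55678 ≈ -33.109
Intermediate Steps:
(1923 - 3744)/(1/(-3037) + l(-15, -15)) = (1923 - 3744)/(1/(-3037) + 55) = -1821/(-1/3037 + 55) = -1821/167034/3037 = -1821*3037/167034 = -1843459/55678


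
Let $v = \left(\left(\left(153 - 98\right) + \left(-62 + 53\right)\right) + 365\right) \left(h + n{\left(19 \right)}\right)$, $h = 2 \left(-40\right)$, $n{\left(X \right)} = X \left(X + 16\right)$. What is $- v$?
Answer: $-240435$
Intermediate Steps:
$n{\left(X \right)} = X \left(16 + X\right)$
$h = -80$
$v = 240435$ ($v = \left(\left(\left(153 - 98\right) + \left(-62 + 53\right)\right) + 365\right) \left(-80 + 19 \left(16 + 19\right)\right) = \left(\left(55 - 9\right) + 365\right) \left(-80 + 19 \cdot 35\right) = \left(46 + 365\right) \left(-80 + 665\right) = 411 \cdot 585 = 240435$)
$- v = \left(-1\right) 240435 = -240435$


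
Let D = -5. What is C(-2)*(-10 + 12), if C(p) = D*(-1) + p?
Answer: 6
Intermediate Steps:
C(p) = 5 + p (C(p) = -5*(-1) + p = 5 + p)
C(-2)*(-10 + 12) = (5 - 2)*(-10 + 12) = 3*2 = 6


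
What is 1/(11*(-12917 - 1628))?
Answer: -1/159995 ≈ -6.2502e-6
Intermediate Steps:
1/(11*(-12917 - 1628)) = 1/(11*(-14545)) = 1/(-159995) = -1/159995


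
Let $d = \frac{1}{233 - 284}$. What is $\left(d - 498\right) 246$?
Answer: $- \frac{2082718}{17} \approx -1.2251 \cdot 10^{5}$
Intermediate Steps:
$d = - \frac{1}{51}$ ($d = \frac{1}{-51} = - \frac{1}{51} \approx -0.019608$)
$\left(d - 498\right) 246 = \left(- \frac{1}{51} - 498\right) 246 = \left(- \frac{25399}{51}\right) 246 = - \frac{2082718}{17}$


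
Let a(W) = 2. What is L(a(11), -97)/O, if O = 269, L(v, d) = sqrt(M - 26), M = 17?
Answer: 3*I/269 ≈ 0.011152*I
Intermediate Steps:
L(v, d) = 3*I (L(v, d) = sqrt(17 - 26) = sqrt(-9) = 3*I)
L(a(11), -97)/O = (3*I)/269 = (3*I)*(1/269) = 3*I/269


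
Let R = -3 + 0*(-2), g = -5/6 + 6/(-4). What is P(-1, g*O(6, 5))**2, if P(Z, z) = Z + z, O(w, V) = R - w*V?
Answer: 5776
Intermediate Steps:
g = -7/3 (g = -5*1/6 + 6*(-1/4) = -5/6 - 3/2 = -7/3 ≈ -2.3333)
R = -3 (R = -3 + 0 = -3)
O(w, V) = -3 - V*w (O(w, V) = -3 - w*V = -3 - V*w)
P(-1, g*O(6, 5))**2 = (-1 - 7*(-3 - 1*5*6)/3)**2 = (-1 - 7*(-3 - 30)/3)**2 = (-1 - 7/3*(-33))**2 = (-1 + 77)**2 = 76**2 = 5776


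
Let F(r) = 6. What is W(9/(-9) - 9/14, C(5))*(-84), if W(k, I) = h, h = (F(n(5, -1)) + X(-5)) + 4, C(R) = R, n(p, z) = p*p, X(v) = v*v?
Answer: -2940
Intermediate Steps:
X(v) = v**2
n(p, z) = p**2
h = 35 (h = (6 + (-5)**2) + 4 = (6 + 25) + 4 = 31 + 4 = 35)
W(k, I) = 35
W(9/(-9) - 9/14, C(5))*(-84) = 35*(-84) = -2940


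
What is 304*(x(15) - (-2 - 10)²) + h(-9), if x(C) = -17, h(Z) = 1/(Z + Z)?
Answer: -880993/18 ≈ -48944.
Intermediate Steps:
h(Z) = 1/(2*Z)
304*(x(15) - (-2 - 10)²) + h(-9) = 304*(-17 - (-2 - 10)²) + (½)/(-9) = 304*(-17 - 1*(-12)²) + (½)*(-⅑) = 304*(-17 - 1*144) - 1/18 = 304*(-17 - 144) - 1/18 = 304*(-161) - 1/18 = -48944 - 1/18 = -880993/18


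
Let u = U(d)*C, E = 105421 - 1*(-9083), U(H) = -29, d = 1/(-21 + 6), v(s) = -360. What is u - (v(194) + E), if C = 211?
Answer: -120263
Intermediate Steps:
d = -1/15 (d = 1/(-15) = -1/15 ≈ -0.066667)
E = 114504 (E = 105421 + 9083 = 114504)
u = -6119 (u = -29*211 = -6119)
u - (v(194) + E) = -6119 - (-360 + 114504) = -6119 - 1*114144 = -6119 - 114144 = -120263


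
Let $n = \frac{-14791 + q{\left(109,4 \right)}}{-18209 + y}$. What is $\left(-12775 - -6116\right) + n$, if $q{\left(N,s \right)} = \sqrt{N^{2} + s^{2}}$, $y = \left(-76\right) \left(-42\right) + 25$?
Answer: $- \frac{99816937}{14992} - \frac{\sqrt{11897}}{14992} \approx -6658.0$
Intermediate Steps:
$y = 3217$ ($y = 3192 + 25 = 3217$)
$n = \frac{14791}{14992} - \frac{\sqrt{11897}}{14992}$ ($n = \frac{-14791 + \sqrt{109^{2} + 4^{2}}}{-18209 + 3217} = \frac{-14791 + \sqrt{11881 + 16}}{-14992} = \left(-14791 + \sqrt{11897}\right) \left(- \frac{1}{14992}\right) = \frac{14791}{14992} - \frac{\sqrt{11897}}{14992} \approx 0.97932$)
$\left(-12775 - -6116\right) + n = \left(-12775 - -6116\right) + \left(\frac{14791}{14992} - \frac{\sqrt{11897}}{14992}\right) = \left(-12775 + 6116\right) + \left(\frac{14791}{14992} - \frac{\sqrt{11897}}{14992}\right) = -6659 + \left(\frac{14791}{14992} - \frac{\sqrt{11897}}{14992}\right) = - \frac{99816937}{14992} - \frac{\sqrt{11897}}{14992}$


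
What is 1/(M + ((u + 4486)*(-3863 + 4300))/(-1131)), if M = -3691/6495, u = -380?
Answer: -2448615/3886098637 ≈ -0.00063010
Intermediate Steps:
M = -3691/6495 (M = -3691*1/6495 = -3691/6495 ≈ -0.56828)
1/(M + ((u + 4486)*(-3863 + 4300))/(-1131)) = 1/(-3691/6495 + ((-380 + 4486)*(-3863 + 4300))/(-1131)) = 1/(-3691/6495 + (4106*437)*(-1/1131)) = 1/(-3691/6495 + 1794322*(-1/1131)) = 1/(-3691/6495 - 1794322/1131) = 1/(-3886098637/2448615) = -2448615/3886098637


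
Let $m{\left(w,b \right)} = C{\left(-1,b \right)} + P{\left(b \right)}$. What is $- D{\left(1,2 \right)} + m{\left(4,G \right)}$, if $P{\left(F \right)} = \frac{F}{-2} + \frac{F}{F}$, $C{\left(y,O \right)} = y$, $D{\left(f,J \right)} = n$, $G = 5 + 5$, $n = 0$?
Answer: $-5$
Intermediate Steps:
$G = 10$
$D{\left(f,J \right)} = 0$
$P{\left(F \right)} = 1 - \frac{F}{2}$ ($P{\left(F \right)} = F \left(- \frac{1}{2}\right) + 1 = - \frac{F}{2} + 1 = 1 - \frac{F}{2}$)
$m{\left(w,b \right)} = - \frac{b}{2}$ ($m{\left(w,b \right)} = -1 - \left(-1 + \frac{b}{2}\right) = - \frac{b}{2}$)
$- D{\left(1,2 \right)} + m{\left(4,G \right)} = \left(-1\right) 0 - 5 = 0 - 5 = -5$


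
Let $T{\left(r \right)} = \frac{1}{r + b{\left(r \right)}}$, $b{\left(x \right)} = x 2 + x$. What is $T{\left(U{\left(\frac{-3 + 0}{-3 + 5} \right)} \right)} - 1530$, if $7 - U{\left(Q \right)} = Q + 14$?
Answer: $- \frac{33661}{22} \approx -1530.0$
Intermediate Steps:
$b{\left(x \right)} = 3 x$ ($b{\left(x \right)} = 2 x + x = 3 x$)
$U{\left(Q \right)} = -7 - Q$ ($U{\left(Q \right)} = 7 - \left(Q + 14\right) = 7 - \left(14 + Q\right) = -7 - Q$)
$T{\left(r \right)} = \frac{1}{4 r}$ ($T{\left(r \right)} = \frac{1}{r + 3 r} = \frac{1}{4 r}$)
$T{\left(U{\left(\frac{-3 + 0}{-3 + 5} \right)} \right)} - 1530 = \frac{1}{4 \left(-7 - \frac{-3 + 0}{-3 + 5}\right)} - 1530 = \frac{1}{4 \left(-7 - - \frac{3}{2}\right)} - 1530 = \frac{1}{4 \left(-7 + \frac{3}{2}\right)} - 1530 = \frac{1}{4 \left(- \frac{11}{2}\right)} - 1530 = \frac{1}{4} \left(- \frac{2}{11}\right) - 1530 = - \frac{1}{22} - 1530 = - \frac{33661}{22}$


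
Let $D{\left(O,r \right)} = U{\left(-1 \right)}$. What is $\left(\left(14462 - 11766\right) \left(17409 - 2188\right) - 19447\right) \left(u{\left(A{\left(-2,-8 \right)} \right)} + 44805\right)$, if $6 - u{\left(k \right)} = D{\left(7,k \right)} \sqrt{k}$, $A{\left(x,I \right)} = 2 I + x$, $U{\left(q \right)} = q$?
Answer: $1837984511259 + 123049107 i \sqrt{2} \approx 1.838 \cdot 10^{12} + 1.7402 \cdot 10^{8} i$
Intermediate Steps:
$A{\left(x,I \right)} = x + 2 I$
$D{\left(O,r \right)} = -1$
$u{\left(k \right)} = 6 + \sqrt{k}$ ($u{\left(k \right)} = 6 - - \sqrt{k} = 6 + \sqrt{k}$)
$\left(\left(14462 - 11766\right) \left(17409 - 2188\right) - 19447\right) \left(u{\left(A{\left(-2,-8 \right)} \right)} + 44805\right) = \left(\left(14462 - 11766\right) \left(17409 - 2188\right) - 19447\right) \left(\left(6 + \sqrt{-2 + 2 \left(-8\right)}\right) + 44805\right) = \left(2696 \cdot 15221 - 19447\right) \left(\left(6 + \sqrt{-2 - 16}\right) + 44805\right) = \left(41035816 - 19447\right) \left(\left(6 + \sqrt{-18}\right) + 44805\right) = 41016369 \left(\left(6 + 3 i \sqrt{2}\right) + 44805\right) = 41016369 \left(44811 + 3 i \sqrt{2}\right) = 1837984511259 + 123049107 i \sqrt{2}$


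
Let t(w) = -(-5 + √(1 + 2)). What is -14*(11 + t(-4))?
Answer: -224 + 14*√3 ≈ -199.75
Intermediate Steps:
t(w) = 5 - √3 (t(w) = -(-5 + √3) = 5 - √3)
-14*(11 + t(-4)) = -14*(11 + (5 - √3)) = -14*(16 - √3) = -224 + 14*√3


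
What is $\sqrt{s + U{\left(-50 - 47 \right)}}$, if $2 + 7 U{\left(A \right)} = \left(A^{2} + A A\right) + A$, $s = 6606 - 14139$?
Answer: $\frac{2 i \sqrt{59521}}{7} \approx 69.706 i$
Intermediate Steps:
$s = -7533$
$U{\left(A \right)} = - \frac{2}{7} + \frac{A}{7} + \frac{2 A^{2}}{7}$ ($U{\left(A \right)} = - \frac{2}{7} + \frac{\left(A^{2} + A A\right) + A}{7} = - \frac{2}{7} + \frac{\left(A^{2} + A^{2}\right) + A}{7} = - \frac{2}{7} + \frac{2 A^{2} + A}{7} = - \frac{2}{7} + \frac{A + 2 A^{2}}{7} = - \frac{2}{7} + \left(\frac{A}{7} + \frac{2 A^{2}}{7}\right) = - \frac{2}{7} + \frac{A}{7} + \frac{2 A^{2}}{7}$)
$\sqrt{s + U{\left(-50 - 47 \right)}} = \sqrt{-7533 + \left(- \frac{2}{7} + \frac{-50 - 47}{7} + \frac{2 \left(-50 - 47\right)^{2}}{7}\right)} = \sqrt{-7533 + \left(- \frac{2}{7} + \frac{1}{7} \left(-97\right) + \frac{2 \left(-97\right)^{2}}{7}\right)} = \sqrt{-7533 - - \frac{18719}{7}} = \sqrt{-7533 + \frac{18719}{7}} = \sqrt{- \frac{34012}{7}} = \frac{2 i \sqrt{59521}}{7}$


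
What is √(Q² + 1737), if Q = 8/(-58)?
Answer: 11*√12073/29 ≈ 41.678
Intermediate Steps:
Q = -4/29 (Q = 8*(-1/58) = -4/29 ≈ -0.13793)
√(Q² + 1737) = √((-4/29)² + 1737) = √(16/841 + 1737) = √(1460833/841) = 11*√12073/29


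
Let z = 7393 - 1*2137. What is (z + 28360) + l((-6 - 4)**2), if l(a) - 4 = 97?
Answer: 33717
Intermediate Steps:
l(a) = 101 (l(a) = 4 + 97 = 101)
z = 5256 (z = 7393 - 2137 = 5256)
(z + 28360) + l((-6 - 4)**2) = (5256 + 28360) + 101 = 33616 + 101 = 33717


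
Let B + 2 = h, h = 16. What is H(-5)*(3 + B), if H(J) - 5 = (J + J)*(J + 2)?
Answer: 595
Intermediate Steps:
H(J) = 5 + 2*J*(2 + J) (H(J) = 5 + (J + J)*(J + 2) = 5 + (2*J)*(2 + J) = 5 + 2*J*(2 + J))
B = 14 (B = -2 + 16 = 14)
H(-5)*(3 + B) = (5 + 2*(-5)**2 + 4*(-5))*(3 + 14) = (5 + 2*25 - 20)*17 = (5 + 50 - 20)*17 = 35*17 = 595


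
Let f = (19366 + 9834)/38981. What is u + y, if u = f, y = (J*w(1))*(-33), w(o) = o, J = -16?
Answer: 20611168/38981 ≈ 528.75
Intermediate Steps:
y = 528 (y = -16*1*(-33) = -16*(-33) = 528)
f = 29200/38981 (f = 29200*(1/38981) = 29200/38981 ≈ 0.74908)
u = 29200/38981 ≈ 0.74908
u + y = 29200/38981 + 528 = 20611168/38981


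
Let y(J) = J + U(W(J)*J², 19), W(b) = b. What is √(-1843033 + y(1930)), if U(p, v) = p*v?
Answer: √136590241897 ≈ 3.6958e+5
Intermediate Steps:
y(J) = J + 19*J³ (y(J) = J + (J*J²)*19 = J + J³*19 = J + 19*J³)
√(-1843033 + y(1930)) = √(-1843033 + (1930 + 19*1930³)) = √(-1843033 + (1930 + 19*7189057000)) = √(-1843033 + (1930 + 136592083000)) = √(-1843033 + 136592084930) = √136590241897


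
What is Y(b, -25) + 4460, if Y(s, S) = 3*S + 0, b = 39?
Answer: 4385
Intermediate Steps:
Y(s, S) = 3*S
Y(b, -25) + 4460 = 3*(-25) + 4460 = -75 + 4460 = 4385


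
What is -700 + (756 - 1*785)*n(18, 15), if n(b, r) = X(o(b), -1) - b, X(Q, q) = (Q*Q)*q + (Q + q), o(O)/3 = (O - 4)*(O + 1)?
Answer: 18444025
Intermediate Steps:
o(O) = 3*(1 + O)*(-4 + O) (o(O) = 3*((O - 4)*(O + 1)) = 3*((-4 + O)*(1 + O)) = 3*((1 + O)*(-4 + O)) = 3*(1 + O)*(-4 + O))
X(Q, q) = Q + q + q*Q² (X(Q, q) = Q²*q + (Q + q) = q*Q² + (Q + q) = Q + q + q*Q²)
n(b, r) = -13 - (-12 - 9*b + 3*b²)² - 10*b + 3*b² (n(b, r) = ((-12 - 9*b + 3*b²) - 1 - (-12 - 9*b + 3*b²)²) - b = (-13 - (-12 - 9*b + 3*b²)² - 9*b + 3*b²) - b = -13 - (-12 - 9*b + 3*b²)² - 10*b + 3*b²)
-700 + (756 - 1*785)*n(18, 15) = -700 + (756 - 1*785)*(-157 - 226*18 - 9*18⁴ - 6*18² + 54*18³) = -700 + (756 - 785)*(-157 - 4068 - 9*104976 - 6*324 + 54*5832) = -700 - 29*(-157 - 4068 - 944784 - 1944 + 314928) = -700 - 29*(-636025) = -700 + 18444725 = 18444025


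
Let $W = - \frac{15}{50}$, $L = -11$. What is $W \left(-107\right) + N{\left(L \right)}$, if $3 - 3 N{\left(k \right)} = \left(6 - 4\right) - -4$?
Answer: $\frac{311}{10} \approx 31.1$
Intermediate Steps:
$W = - \frac{3}{10}$ ($W = \left(-15\right) \frac{1}{50} = - \frac{3}{10} \approx -0.3$)
$N{\left(k \right)} = -1$ ($N{\left(k \right)} = 1 - \frac{\left(6 - 4\right) - -4}{3} = 1 - \frac{\left(6 - 4\right) + 4}{3} = 1 - \frac{2 + 4}{3} = 1 - 2 = -1$)
$W \left(-107\right) + N{\left(L \right)} = \left(- \frac{3}{10}\right) \left(-107\right) - 1 = \frac{321}{10} - 1 = \frac{311}{10}$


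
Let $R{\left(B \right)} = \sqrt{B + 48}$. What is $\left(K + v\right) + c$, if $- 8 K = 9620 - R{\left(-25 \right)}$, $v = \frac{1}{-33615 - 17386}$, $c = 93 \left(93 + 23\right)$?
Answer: $\frac{977740169}{102002} + \frac{\sqrt{23}}{8} \approx 9586.1$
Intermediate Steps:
$R{\left(B \right)} = \sqrt{48 + B}$
$c = 10788$ ($c = 93 \cdot 116 = 10788$)
$v = - \frac{1}{51001}$ ($v = \frac{1}{-51001} = - \frac{1}{51001} \approx -1.9607 \cdot 10^{-5}$)
$K = - \frac{2405}{2} + \frac{\sqrt{23}}{8}$ ($K = - \frac{9620 - \sqrt{48 - 25}}{8} = - \frac{9620 - \sqrt{23}}{8} = - \frac{2405}{2} + \frac{\sqrt{23}}{8} \approx -1201.9$)
$\left(K + v\right) + c = \left(\left(- \frac{2405}{2} + \frac{\sqrt{23}}{8}\right) - \frac{1}{51001}\right) + 10788 = \left(- \frac{122657407}{102002} + \frac{\sqrt{23}}{8}\right) + 10788 = \frac{977740169}{102002} + \frac{\sqrt{23}}{8}$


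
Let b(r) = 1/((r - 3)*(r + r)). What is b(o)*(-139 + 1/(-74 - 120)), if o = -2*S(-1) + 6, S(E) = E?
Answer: -26967/15520 ≈ -1.7376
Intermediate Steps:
o = 8 (o = -2*(-1) + 6 = 2 + 6 = 8)
b(r) = 1/(2*r*(-3 + r)) (b(r) = 1/((-3 + r)*(2*r)) = 1/(2*r*(-3 + r)))
b(o)*(-139 + 1/(-74 - 120)) = ((1/2)/(8*(-3 + 8)))*(-139 + 1/(-74 - 120)) = ((1/2)*(1/8)/5)*(-139 + 1/(-194)) = ((1/2)*(1/8)*(1/5))*(-139 - 1/194) = (1/80)*(-26967/194) = -26967/15520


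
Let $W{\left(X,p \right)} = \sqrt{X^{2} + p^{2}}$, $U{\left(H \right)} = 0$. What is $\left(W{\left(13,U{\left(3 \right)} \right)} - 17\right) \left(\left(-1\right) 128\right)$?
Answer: $512$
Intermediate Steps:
$\left(W{\left(13,U{\left(3 \right)} \right)} - 17\right) \left(\left(-1\right) 128\right) = \left(\sqrt{13^{2} + 0^{2}} - 17\right) \left(\left(-1\right) 128\right) = \left(\sqrt{169 + 0} - 17\right) \left(-128\right) = \left(\sqrt{169} - 17\right) \left(-128\right) = \left(13 - 17\right) \left(-128\right) = \left(-4\right) \left(-128\right) = 512$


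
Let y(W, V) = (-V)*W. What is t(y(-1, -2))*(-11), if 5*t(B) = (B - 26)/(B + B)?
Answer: -77/5 ≈ -15.400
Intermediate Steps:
y(W, V) = -V*W
t(B) = (-26 + B)/(10*B) (t(B) = ((B - 26)/(B + B))/5 = ((-26 + B)/((2*B)))/5 = ((-26 + B)*(1/(2*B)))/5 = ((-26 + B)/(2*B))/5 = (-26 + B)/(10*B))
t(y(-1, -2))*(-11) = ((-26 - 1*(-2)*(-1))/(10*((-1*(-2)*(-1)))))*(-11) = ((⅒)*(-26 - 2)/(-2))*(-11) = ((⅒)*(-½)*(-28))*(-11) = (7/5)*(-11) = -77/5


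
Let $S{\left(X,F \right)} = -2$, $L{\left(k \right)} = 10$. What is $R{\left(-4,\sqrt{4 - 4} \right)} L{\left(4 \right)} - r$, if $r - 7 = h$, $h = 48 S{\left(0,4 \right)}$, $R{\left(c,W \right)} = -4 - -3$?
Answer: $79$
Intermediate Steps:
$R{\left(c,W \right)} = -1$ ($R{\left(c,W \right)} = -4 + 3 = -1$)
$h = -96$ ($h = 48 \left(-2\right) = -96$)
$r = -89$ ($r = 7 - 96 = -89$)
$R{\left(-4,\sqrt{4 - 4} \right)} L{\left(4 \right)} - r = \left(-1\right) 10 - -89 = -10 + 89 = 79$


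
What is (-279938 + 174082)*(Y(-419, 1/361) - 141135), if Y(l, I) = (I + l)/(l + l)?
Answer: 2259799421295616/151259 ≈ 1.4940e+10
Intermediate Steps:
Y(l, I) = (I + l)/(2*l) (Y(l, I) = (I + l)/((2*l)) = (I + l)*(1/(2*l)) = (I + l)/(2*l))
(-279938 + 174082)*(Y(-419, 1/361) - 141135) = (-279938 + 174082)*((½)*(1/361 - 419)/(-419) - 141135) = -105856*((½)*(-1/419)*(1/361 - 419) - 141135) = -105856*((½)*(-1/419)*(-151258/361) - 141135) = -105856*(75629/151259 - 141135) = -105856*(-21347863336/151259) = 2259799421295616/151259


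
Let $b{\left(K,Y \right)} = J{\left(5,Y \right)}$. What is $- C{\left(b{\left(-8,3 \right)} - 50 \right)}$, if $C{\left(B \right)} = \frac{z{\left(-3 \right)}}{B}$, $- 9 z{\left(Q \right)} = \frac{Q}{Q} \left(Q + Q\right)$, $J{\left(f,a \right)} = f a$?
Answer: $\frac{2}{105} \approx 0.019048$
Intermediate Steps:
$J{\left(f,a \right)} = a f$
$z{\left(Q \right)} = - \frac{2 Q}{9}$ ($z{\left(Q \right)} = - \frac{\frac{Q}{Q} \left(Q + Q\right)}{9} = - \frac{1 \cdot 2 Q}{9} = - \frac{2 Q}{9}$)
$b{\left(K,Y \right)} = 5 Y$ ($b{\left(K,Y \right)} = Y 5 = 5 Y$)
$C{\left(B \right)} = \frac{2}{3 B}$ ($C{\left(B \right)} = \frac{\left(- \frac{2}{9}\right) \left(-3\right)}{B} = \frac{2}{3 B}$)
$- C{\left(b{\left(-8,3 \right)} - 50 \right)} = - \frac{2}{3 \left(5 \cdot 3 - 50\right)} = - \frac{2}{3 \left(15 - 50\right)} = - \frac{2}{3 \left(-35\right)} = - \frac{2 \left(-1\right)}{3 \cdot 35} = \left(-1\right) \left(- \frac{2}{105}\right) = \frac{2}{105}$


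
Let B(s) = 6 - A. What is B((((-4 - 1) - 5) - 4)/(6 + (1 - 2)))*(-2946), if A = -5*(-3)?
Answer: 26514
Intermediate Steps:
A = 15
B(s) = -9 (B(s) = 6 - 1*15 = 6 - 15 = -9)
B((((-4 - 1) - 5) - 4)/(6 + (1 - 2)))*(-2946) = -9*(-2946) = 26514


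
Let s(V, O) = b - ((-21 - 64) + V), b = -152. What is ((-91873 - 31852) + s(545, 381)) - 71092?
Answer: -195429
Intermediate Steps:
s(V, O) = -67 - V (s(V, O) = -152 - ((-21 - 64) + V) = -152 - (-85 + V) = -152 + (85 - V) = -67 - V)
((-91873 - 31852) + s(545, 381)) - 71092 = ((-91873 - 31852) + (-67 - 1*545)) - 71092 = (-123725 + (-67 - 545)) - 71092 = (-123725 - 612) - 71092 = -124337 - 71092 = -195429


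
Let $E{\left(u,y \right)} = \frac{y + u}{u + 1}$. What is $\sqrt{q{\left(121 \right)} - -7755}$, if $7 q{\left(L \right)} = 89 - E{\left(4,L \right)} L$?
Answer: $\frac{\sqrt{359443}}{7} \approx 85.648$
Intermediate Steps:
$E{\left(u,y \right)} = \frac{u + y}{1 + u}$
$q{\left(L \right)} = \frac{89}{7} - \frac{L \left(\frac{4}{5} + \frac{L}{5}\right)}{7}$ ($q{\left(L \right)} = \frac{89 - \frac{4 + L}{1 + 4} L}{7} = \frac{89 - \frac{4 + L}{5} L}{7} = \frac{89 - \left(\frac{4}{5} + \frac{L}{5}\right) L}{7} = \frac{89 - L \left(\frac{4}{5} + \frac{L}{5}\right)}{7} = \frac{89}{7} - \frac{L \left(\frac{4}{5} + \frac{L}{5}\right)}{7}$)
$\sqrt{q{\left(121 \right)} - -7755} = \sqrt{\left(\frac{89}{7} - \frac{121 \left(4 + 121\right)}{35}\right) - -7755} = \sqrt{\left(\frac{89}{7} - \frac{121}{35} \cdot 125\right) + 7755} = \sqrt{\left(\frac{89}{7} - \frac{3025}{7}\right) + 7755} = \sqrt{- \frac{2936}{7} + 7755} = \sqrt{\frac{51349}{7}} = \frac{\sqrt{359443}}{7}$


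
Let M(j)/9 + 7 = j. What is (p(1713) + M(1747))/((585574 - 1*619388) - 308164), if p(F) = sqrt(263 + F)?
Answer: -7830/170989 - sqrt(494)/170989 ≈ -0.045922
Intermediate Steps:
M(j) = -63 + 9*j
(p(1713) + M(1747))/((585574 - 1*619388) - 308164) = (sqrt(263 + 1713) + (-63 + 9*1747))/((585574 - 1*619388) - 308164) = (sqrt(1976) + (-63 + 15723))/((585574 - 619388) - 308164) = (2*sqrt(494) + 15660)/(-33814 - 308164) = (15660 + 2*sqrt(494))/(-341978) = (15660 + 2*sqrt(494))*(-1/341978) = -7830/170989 - sqrt(494)/170989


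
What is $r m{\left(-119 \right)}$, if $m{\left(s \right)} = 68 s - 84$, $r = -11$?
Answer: $89936$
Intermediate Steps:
$m{\left(s \right)} = -84 + 68 s$
$r m{\left(-119 \right)} = - 11 \left(-84 + 68 \left(-119\right)\right) = - 11 \left(-84 - 8092\right) = \left(-11\right) \left(-8176\right) = 89936$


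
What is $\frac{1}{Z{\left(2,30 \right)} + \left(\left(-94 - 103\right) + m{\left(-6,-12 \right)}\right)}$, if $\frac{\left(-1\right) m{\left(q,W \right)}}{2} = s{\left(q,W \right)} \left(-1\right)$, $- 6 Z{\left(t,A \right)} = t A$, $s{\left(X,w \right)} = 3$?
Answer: $- \frac{1}{201} \approx -0.0049751$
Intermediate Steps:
$Z{\left(t,A \right)} = - \frac{A t}{6}$ ($Z{\left(t,A \right)} = - \frac{t A}{6} = - \frac{A t}{6}$)
$m{\left(q,W \right)} = 6$ ($m{\left(q,W \right)} = - 2 \cdot 3 \left(-1\right) = \left(-2\right) \left(-3\right) = 6$)
$\frac{1}{Z{\left(2,30 \right)} + \left(\left(-94 - 103\right) + m{\left(-6,-12 \right)}\right)} = \frac{1}{\left(- \frac{1}{6}\right) 30 \cdot 2 + \left(\left(-94 - 103\right) + 6\right)} = \frac{1}{-10 + \left(-197 + 6\right)} = \frac{1}{-10 - 191} = \frac{1}{-201} = - \frac{1}{201}$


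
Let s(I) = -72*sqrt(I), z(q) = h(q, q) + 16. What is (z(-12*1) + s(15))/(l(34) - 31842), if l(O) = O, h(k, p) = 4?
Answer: -5/7952 + 9*sqrt(15)/3976 ≈ 0.0081380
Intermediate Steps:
z(q) = 20 (z(q) = 4 + 16 = 20)
(z(-12*1) + s(15))/(l(34) - 31842) = (20 - 72*sqrt(15))/(34 - 31842) = (20 - 72*sqrt(15))/(-31808) = (20 - 72*sqrt(15))*(-1/31808) = -5/7952 + 9*sqrt(15)/3976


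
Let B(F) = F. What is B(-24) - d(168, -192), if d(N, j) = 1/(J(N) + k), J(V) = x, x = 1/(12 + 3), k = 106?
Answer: -38199/1591 ≈ -24.009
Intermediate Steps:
x = 1/15 ≈ 0.066667
J(V) = 1/15
d(N, j) = 15/1591 (d(N, j) = 1/(1/15 + 106) = 1/(1591/15) = 15/1591)
B(-24) - d(168, -192) = -24 - 1*15/1591 = -24 - 15/1591 = -38199/1591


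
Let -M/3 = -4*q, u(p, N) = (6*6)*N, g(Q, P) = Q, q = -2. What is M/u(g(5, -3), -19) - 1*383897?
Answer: -21882127/57 ≈ -3.8390e+5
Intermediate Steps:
u(p, N) = 36*N
M = -24 (M = -(-12)*(-2) = -3*8 = -24)
M/u(g(5, -3), -19) - 1*383897 = -24/(36*(-19)) - 1*383897 = -24/(-684) - 383897 = -1/684*(-24) - 383897 = 2/57 - 383897 = -21882127/57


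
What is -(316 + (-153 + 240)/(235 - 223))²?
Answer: -1671849/16 ≈ -1.0449e+5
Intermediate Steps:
-(316 + (-153 + 240)/(235 - 223))² = -(316 + 87/12)² = -(316 + 87*(1/12))² = -(316 + 29/4)² = -(1293/4)² = -1*1671849/16 = -1671849/16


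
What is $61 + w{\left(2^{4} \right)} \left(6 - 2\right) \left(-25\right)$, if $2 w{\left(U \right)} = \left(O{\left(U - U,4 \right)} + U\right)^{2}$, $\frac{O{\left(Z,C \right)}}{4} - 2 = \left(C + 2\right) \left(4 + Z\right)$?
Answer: $-719939$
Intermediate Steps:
$O{\left(Z,C \right)} = 8 + 4 \left(2 + C\right) \left(4 + Z\right)$ ($O{\left(Z,C \right)} = 8 + 4 \left(C + 2\right) \left(4 + Z\right) = 8 + 4 \left(2 + C\right) \left(4 + Z\right)$)
$w{\left(U \right)} = \frac{\left(104 + U\right)^{2}}{2}$ ($w{\left(U \right)} = \frac{\left(\left(40 + 8 \left(U - U\right) + 16 \cdot 4 + 4 \cdot 4 \left(U - U\right)\right) + U\right)^{2}}{2} = \frac{\left(\left(40 + 8 \cdot 0 + 64 + 4 \cdot 4 \cdot 0\right) + U\right)^{2}}{2} = \frac{\left(\left(40 + 0 + 64 + 0\right) + U\right)^{2}}{2} = \frac{\left(104 + U\right)^{2}}{2}$)
$61 + w{\left(2^{4} \right)} \left(6 - 2\right) \left(-25\right) = 61 + \frac{\left(104 + 2^{4}\right)^{2}}{2} \left(6 - 2\right) \left(-25\right) = 61 + \frac{\left(104 + 16\right)^{2}}{2} \cdot 4 \left(-25\right) = 61 + \frac{120^{2}}{2} \cdot 4 \left(-25\right) = 61 + \frac{1}{2} \cdot 14400 \cdot 4 \left(-25\right) = 61 + 7200 \cdot 4 \left(-25\right) = 61 + 28800 \left(-25\right) = 61 - 720000 = -719939$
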